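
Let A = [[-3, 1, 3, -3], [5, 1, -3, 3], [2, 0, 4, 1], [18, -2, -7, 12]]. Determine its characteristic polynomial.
xI - A = [[x + 3, -1, -3, 3], [-5, x - 1, 3, -3], [-2, 0, x - 4, -1], [-18, 2, 7, x - 12]].

Expanding det(xI - A) along the first row:
det(xI - A) = + (x + 3)·det([[x - 1, 3, -3], [0, x - 4, -1], [2, 7, x - 12]]) - (-1)·det([[-5, 3, -3], [-2, x - 4, -1], [-18, 7, x - 12]]) + (-3)·det([[-5, x - 1, -3], [-2, 0, -1], [-18, 2, x - 12]]) - (3)·det([[-5, x - 1, 3], [-2, 0, x - 4], [-18, 2, 7]]).

Evaluating gives χ_A(x) = x^4 - 14x^3 + 69x^2 - 140x + 100 = (x - 5)^2(x - 2)^2.

χ_A(x) = (x - 5)^2(x - 2)^2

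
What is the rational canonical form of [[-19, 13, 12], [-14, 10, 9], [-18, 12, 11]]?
The invariant factors of A (the non-unit diagonal entries of the Smith normal form of xI - A over ℚ[x]) are (x - 2)(x^2 + 1), each dividing the next. The characteristic polynomial is their product, (x - 2)(x^2 + 1).

The rational canonical form is the block-diagonal matrix of companion matrices C(f_i):
R = [[0, 0, 2], [1, 0, -1], [0, 1, 2]].

Note the characteristic polynomial does not split into linear factors over ℚ, so A has no Jordan form over ℚ; the rational canonical form exists over any field.

R = [[0, 0, 2], [1, 0, -1], [0, 1, 2]]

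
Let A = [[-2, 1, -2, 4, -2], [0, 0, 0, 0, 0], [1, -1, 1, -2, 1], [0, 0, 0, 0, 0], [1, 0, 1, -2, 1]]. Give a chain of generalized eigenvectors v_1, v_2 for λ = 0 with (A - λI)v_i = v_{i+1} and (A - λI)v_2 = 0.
We seek v_1 ∈ ker(A^2) \ ker(A), then set v_{i+1} = A v_i.

One such chain is v_1 = [[0, 1, -2, 0, 2]]^T, v_2 = [[1, 0, -1, 0, 0]]^T. Check: A v_2 = [[0, 0, 0, 0, 0]]^T = 0.

v_1 = [[0, 1, -2, 0, 2]]^T, v_2 = [[1, 0, -1, 0, 0]]^T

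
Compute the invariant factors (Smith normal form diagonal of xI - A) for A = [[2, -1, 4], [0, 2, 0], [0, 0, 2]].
x - 2, (x - 2)^2

The Jordan structure of A has elementary divisors (x - 2)^2, (x - 2). Arranging the block sizes at each eigenvalue in decreasing order and taking row products gives the invariant factors.

Invariant factors (smallest first, each dividing the next): x - 2, (x - 2)^2.

Check: the last factor (x - 2)^2 is the minimal polynomial, and the product (x - 2)^3 is the characteristic polynomial.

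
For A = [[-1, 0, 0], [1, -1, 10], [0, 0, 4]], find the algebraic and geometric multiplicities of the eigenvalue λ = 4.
algebraic multiplicity 1, geometric multiplicity 1

The characteristic polynomial is (x - 4)(x + 1)^2, so the factor x - 4 appears with exponent 1: the algebraic multiplicity is 1.

rank(A - 4I) = 2, so the eigenspace has dimension 3 - 2 = 1: the geometric multiplicity is 1.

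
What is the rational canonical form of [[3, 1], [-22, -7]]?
R = [[0, -1], [1, -4]]

The invariant factors of A (the non-unit diagonal entries of the Smith normal form of xI - A over ℚ[x]) are x^2 + 4x + 1, each dividing the next. The characteristic polynomial is their product, x^2 + 4x + 1.

The rational canonical form is the block-diagonal matrix of companion matrices C(f_i):
R = [[0, -1], [1, -4]].

Note the characteristic polynomial does not split into linear factors over ℚ, so A has no Jordan form over ℚ; the rational canonical form exists over any field.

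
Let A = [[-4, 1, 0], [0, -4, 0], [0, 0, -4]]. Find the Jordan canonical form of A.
The characteristic polynomial is det(xI - A) = (x + 4)^3, so the eigenvalues are -4 (algebraic multiplicity 3).

For λ = -4: rank(A + 4I) = 1, rank((A + 4I)^2) = 0. The eigenspace has dimension 3 - 1 = 2, so there are 2 Jordan blocks; the rank sequence gives block sizes [2, 1].

Assembling the blocks gives the Jordan form J above.

J = [[-4, 1, 0], [0, -4, 0], [0, 0, -4]]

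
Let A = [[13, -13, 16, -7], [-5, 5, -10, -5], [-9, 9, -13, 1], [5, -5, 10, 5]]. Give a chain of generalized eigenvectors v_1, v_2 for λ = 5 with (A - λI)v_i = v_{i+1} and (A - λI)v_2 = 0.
We seek v_1 ∈ ker((A - 5I)^2) \ ker(A - 5I), then set v_{i+1} = (A - 5I) v_i.

One such chain is v_1 = [[3, -1, -2, 1]]^T, v_2 = [[-2, 0, 1, 0]]^T. Check: (A - 5I) v_2 = [[0, 0, 0, 0]]^T = 0.

v_1 = [[3, -1, -2, 1]]^T, v_2 = [[-2, 0, 1, 0]]^T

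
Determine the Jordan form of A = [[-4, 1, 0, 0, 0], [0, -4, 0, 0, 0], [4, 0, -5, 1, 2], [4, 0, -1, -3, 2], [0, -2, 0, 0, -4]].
J = [[-4, 1, 0, 0, 0], [0, -4, 0, 0, 0], [0, 0, -4, 1, 0], [0, 0, 0, -4, 0], [0, 0, 0, 0, -4]]

The characteristic polynomial is det(xI - A) = (x + 4)^5, so the eigenvalues are -4 (algebraic multiplicity 5).

For λ = -4: rank(A + 4I) = 2, rank((A + 4I)^2) = 0. The eigenspace has dimension 5 - 2 = 3, so there are 3 Jordan blocks; the rank sequence gives block sizes [2, 2, 1].

Assembling the blocks gives the Jordan form J above.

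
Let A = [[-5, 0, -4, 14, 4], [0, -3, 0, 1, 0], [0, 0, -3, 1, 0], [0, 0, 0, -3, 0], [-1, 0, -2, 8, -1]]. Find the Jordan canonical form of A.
The characteristic polynomial is det(xI - A) = (x + 3)^5, so the eigenvalues are -3 (algebraic multiplicity 5).

For λ = -3: rank(A + 3I) = 2, rank((A + 3I)^2) = 0. The eigenspace has dimension 5 - 2 = 3, so there are 3 Jordan blocks; the rank sequence gives block sizes [2, 2, 1].

Assembling the blocks gives the Jordan form J above.

J = [[-3, 1, 0, 0, 0], [0, -3, 0, 0, 0], [0, 0, -3, 1, 0], [0, 0, 0, -3, 0], [0, 0, 0, 0, -3]]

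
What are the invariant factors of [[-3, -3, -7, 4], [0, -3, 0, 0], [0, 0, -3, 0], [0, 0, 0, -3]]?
x + 3, x + 3, (x + 3)^2

The Jordan structure of A has elementary divisors (x + 3)^2, (x + 3), (x + 3). Arranging the block sizes at each eigenvalue in decreasing order and taking row products gives the invariant factors.

Invariant factors (smallest first, each dividing the next): x + 3, x + 3, (x + 3)^2.

Check: the last factor (x + 3)^2 is the minimal polynomial, and the product (x + 3)^4 is the characteristic polynomial.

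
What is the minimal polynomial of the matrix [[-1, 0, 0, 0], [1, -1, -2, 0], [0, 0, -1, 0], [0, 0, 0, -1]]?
The characteristic polynomial factors as (x + 1)^4. The minimal polynomial is ∏(x - λ)^{k_λ} where k_λ is the size of the largest Jordan block at λ.

For λ = -1: rank(A + I) = 1, and the largest Jordan block has size 2 (the smallest k with rank((A + I)^k) = rank((A + I)^(k+1))).

So m_A(x) = (x + 1)^2.

m_A(x) = (x + 1)^2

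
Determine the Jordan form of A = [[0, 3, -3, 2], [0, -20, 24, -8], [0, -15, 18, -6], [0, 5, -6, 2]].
J = [[0, 1, 0, 0], [0, 0, 1, 0], [0, 0, 0, 0], [0, 0, 0, 0]]

The characteristic polynomial is det(xI - A) = x^4, so the eigenvalues are 0 (algebraic multiplicity 4).

For λ = 0: rank(A) = 2, rank(A^2) = 1, rank(A^3) = 0. The eigenspace has dimension 4 - 2 = 2, so there are 2 Jordan blocks; the rank sequence gives block sizes [3, 1].

Assembling the blocks gives the Jordan form J above.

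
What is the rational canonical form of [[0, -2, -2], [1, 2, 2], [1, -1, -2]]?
The invariant factors of A (the non-unit diagonal entries of the Smith normal form of xI - A over ℚ[x]) are x^3 + 2x + 2, each dividing the next. The characteristic polynomial is their product, x^3 + 2x + 2.

The rational canonical form is the block-diagonal matrix of companion matrices C(f_i):
R = [[0, 0, -2], [1, 0, -2], [0, 1, 0]].

Note the characteristic polynomial does not split into linear factors over ℚ, so A has no Jordan form over ℚ; the rational canonical form exists over any field.

R = [[0, 0, -2], [1, 0, -2], [0, 1, 0]]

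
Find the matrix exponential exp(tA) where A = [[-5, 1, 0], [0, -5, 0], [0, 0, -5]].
A has Jordan form J = [[-5, 1, 0], [0, -5, 0], [0, 0, -5]] with A = PJP^{-1}, so e^{tA} = P e^{tJ} P^{-1}.

For a Jordan block J_k(λ), e^{tJ_k(λ)} = e^{λt} · (I + tN + t^2 N^2/2! + ... + t^{k-1} N^{k-1}/(k-1)!) where N is the nilpotent superdiagonal part.

Assembling the blocks and conjugating back gives the entries of e^{tA} as shown above.

e^{tA} = [[e^{-5*t}, t*e^{-5*t}, 0], [0, e^{-5*t}, 0], [0, 0, e^{-5*t}]]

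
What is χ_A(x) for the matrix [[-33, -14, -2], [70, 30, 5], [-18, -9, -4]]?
χ_A(x) = (x + 1)^2(x + 5)

xI - A = [[x + 33, 14, 2], [-70, x - 30, -5], [18, 9, x + 4]].

Expanding det(xI - A) along the first row:
det(xI - A) = + (x + 33)·det([[x - 30, -5], [9, x + 4]]) - (14)·det([[-70, -5], [18, x + 4]]) + (2)·det([[-70, x - 30], [18, 9]]).

Evaluating gives χ_A(x) = x^3 + 7x^2 + 11x + 5 = (x + 1)^2(x + 5).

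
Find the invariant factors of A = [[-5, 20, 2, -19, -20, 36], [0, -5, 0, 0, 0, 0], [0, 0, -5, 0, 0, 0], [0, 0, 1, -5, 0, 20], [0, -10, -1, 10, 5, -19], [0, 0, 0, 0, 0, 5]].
The Jordan structure of A has elementary divisors (x + 5)^3, (x + 5), (x - 5)^2. Arranging the block sizes at each eigenvalue in decreasing order and taking row products gives the invariant factors.

Invariant factors (smallest first, each dividing the next): x + 5, (x - 5)^2(x + 5)^3.

Check: the last factor (x - 5)^2(x + 5)^3 is the minimal polynomial, and the product (x - 5)^2(x + 5)^4 is the characteristic polynomial.

x + 5, (x - 5)^2(x + 5)^3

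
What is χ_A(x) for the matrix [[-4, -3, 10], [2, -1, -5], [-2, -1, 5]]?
xI - A = [[x + 4, 3, -10], [-2, x + 1, 5], [2, 1, x - 5]].

Expanding det(xI - A) along the first row:
det(xI - A) = + (x + 4)·det([[x + 1, 5], [1, x - 5]]) - (3)·det([[-2, 5], [2, x - 5]]) + (-10)·det([[-2, x + 1], [2, 1]]).

Evaluating gives χ_A(x) = x^3.

χ_A(x) = x^3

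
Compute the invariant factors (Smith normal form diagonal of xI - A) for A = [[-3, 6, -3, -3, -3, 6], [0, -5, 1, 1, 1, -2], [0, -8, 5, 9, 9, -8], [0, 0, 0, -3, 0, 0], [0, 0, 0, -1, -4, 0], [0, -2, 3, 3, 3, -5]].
The Jordan structure of A has elementary divisors (x + 4), (x + 3)^2, (x + 3), (x + 3), (x - 1). Arranging the block sizes at each eigenvalue in decreasing order and taking row products gives the invariant factors.

Invariant factors (smallest first, each dividing the next): x + 3, x + 3, (x - 1)(x + 3)^2(x + 4).

Check: the last factor (x - 1)(x + 3)^2(x + 4) is the minimal polynomial, and the product (x - 1)(x + 3)^4(x + 4) is the characteristic polynomial.

x + 3, x + 3, (x - 1)(x + 3)^2(x + 4)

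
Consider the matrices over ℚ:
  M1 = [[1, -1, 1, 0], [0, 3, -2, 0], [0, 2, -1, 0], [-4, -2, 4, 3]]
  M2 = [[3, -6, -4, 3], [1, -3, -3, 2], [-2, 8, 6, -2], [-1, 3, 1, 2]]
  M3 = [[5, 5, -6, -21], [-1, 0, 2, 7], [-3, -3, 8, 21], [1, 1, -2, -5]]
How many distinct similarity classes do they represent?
Characteristic polynomials: χ_{M1} = (x - 3)(x - 1)^3, χ_{M2} = (x - 2)^4, χ_{M3} = (x - 2)^4.

{M1}: invariant factors x - 1, (x - 3)(x - 1)^2.

{M2, M3}: invariant factors x - 2, (x - 2)^3.

Matrices are similar if and only if their invariant-factor lists agree; the partition into similarity classes is {M1}, {M2, M3}.

2 classes: {M1}, {M2, M3}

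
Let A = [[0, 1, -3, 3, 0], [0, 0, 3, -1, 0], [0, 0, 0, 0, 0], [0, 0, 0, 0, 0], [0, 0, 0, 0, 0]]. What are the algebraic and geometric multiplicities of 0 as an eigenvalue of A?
The characteristic polynomial is x^5, so the factor x appears with exponent 5: the algebraic multiplicity is 5.

rank(A) = 2, so the eigenspace has dimension 5 - 2 = 3: the geometric multiplicity is 3.

Since 3 < 5, A is not diagonalizable.

algebraic multiplicity 5, geometric multiplicity 3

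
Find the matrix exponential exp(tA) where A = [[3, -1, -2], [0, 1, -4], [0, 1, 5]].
e^{tA} = [[e^{3*t}, -t*e^{3*t}, -2*t*e^{3*t}], [0, (1 - 2*t)*e^{3*t}, -4*t*e^{3*t}], [0, t*e^{3*t}, (2*t + 1)*e^{3*t}]]

A has Jordan form J = [[3, 1, 0], [0, 3, 0], [0, 0, 3]] with A = PJP^{-1}, so e^{tA} = P e^{tJ} P^{-1}.

For a Jordan block J_k(λ), e^{tJ_k(λ)} = e^{λt} · (I + tN + t^2 N^2/2! + ... + t^{k-1} N^{k-1}/(k-1)!) where N is the nilpotent superdiagonal part.

Assembling the blocks and conjugating back gives the entries of e^{tA} as shown above.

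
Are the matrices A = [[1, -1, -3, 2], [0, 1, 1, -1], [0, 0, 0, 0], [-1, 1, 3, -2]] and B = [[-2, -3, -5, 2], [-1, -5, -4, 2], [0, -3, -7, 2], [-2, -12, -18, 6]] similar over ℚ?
No.

trace(A) = 0 but trace(B) = -8. The trace is a similarity invariant, so A and B are not similar.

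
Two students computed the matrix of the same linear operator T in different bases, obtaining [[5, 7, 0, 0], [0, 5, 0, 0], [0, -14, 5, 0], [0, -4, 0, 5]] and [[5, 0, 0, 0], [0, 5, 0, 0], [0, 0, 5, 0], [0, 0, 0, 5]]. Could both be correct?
No.

Both have characteristic polynomial (x - 5)^4, but the minimal polynomial of A is (x - 5)^2 while the minimal polynomial of B is x - 5. The minimal polynomial is a similarity invariant, so A and B are not similar.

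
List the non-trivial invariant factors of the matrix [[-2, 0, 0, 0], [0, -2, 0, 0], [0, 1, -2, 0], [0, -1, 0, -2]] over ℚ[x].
The Jordan structure of A has elementary divisors (x + 2)^2, (x + 2), (x + 2). Arranging the block sizes at each eigenvalue in decreasing order and taking row products gives the invariant factors.

Invariant factors (smallest first, each dividing the next): x + 2, x + 2, (x + 2)^2.

Check: the last factor (x + 2)^2 is the minimal polynomial, and the product (x + 2)^4 is the characteristic polynomial.

x + 2, x + 2, (x + 2)^2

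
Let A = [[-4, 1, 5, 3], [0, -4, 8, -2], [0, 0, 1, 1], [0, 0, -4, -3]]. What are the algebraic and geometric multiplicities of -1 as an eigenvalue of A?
algebraic multiplicity 2, geometric multiplicity 1

The characteristic polynomial is (x + 1)^2(x + 4)^2, so the factor x + 1 appears with exponent 2: the algebraic multiplicity is 2.

rank(A + I) = 3, so the eigenspace has dimension 4 - 3 = 1: the geometric multiplicity is 1.

Since 1 < 2, A is not diagonalizable.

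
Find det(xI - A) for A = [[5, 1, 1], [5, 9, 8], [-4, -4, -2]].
χ_A(x) = (x - 4)^3

xI - A = [[x - 5, -1, -1], [-5, x - 9, -8], [4, 4, x + 2]].

Expanding det(xI - A) along the first row:
det(xI - A) = + (x - 5)·det([[x - 9, -8], [4, x + 2]]) - (-1)·det([[-5, -8], [4, x + 2]]) + (-1)·det([[-5, x - 9], [4, 4]]).

Evaluating gives χ_A(x) = x^3 - 12x^2 + 48x - 64 = (x - 4)^3.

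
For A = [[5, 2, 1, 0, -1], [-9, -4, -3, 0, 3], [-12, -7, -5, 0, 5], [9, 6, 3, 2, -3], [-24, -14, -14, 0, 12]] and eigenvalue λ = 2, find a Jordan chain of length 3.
We seek v_1 ∈ ker((A - 2I)^3) \ ker((A - 2I)^2), then set v_{i+1} = (A - 2I) v_i.

One such chain is v_1 = [[0, 1, 2, 0, 4]]^T, v_2 = [[0, 0, -1, 0, -2]]^T, v_3 = [[1, -3, -3, 3, -6]]^T. Check: (A - 2I) v_3 = [[0, 0, 0, 0, 0]]^T = 0.

v_1 = [[0, 1, 2, 0, 4]]^T, v_2 = [[0, 0, -1, 0, -2]]^T, v_3 = [[1, -3, -3, 3, -6]]^T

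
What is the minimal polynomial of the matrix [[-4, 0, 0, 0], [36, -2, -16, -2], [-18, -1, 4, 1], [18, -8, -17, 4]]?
The characteristic polynomial factors as (x - 5)^2(x + 4)^2. The minimal polynomial is ∏(x - λ)^{k_λ} where k_λ is the size of the largest Jordan block at λ.

For λ = -4: rank(A + 4I) = 2, and the largest Jordan block has size 1 (the smallest k with rank((A + 4I)^k) = rank((A + 4I)^(k+1))).
For λ = 5: rank(A - 5I) = 3, and the largest Jordan block has size 2 (the smallest k with rank((A - 5I)^k) = rank((A - 5I)^(k+1))).

So m_A(x) = (x - 5)^2(x + 4).

m_A(x) = (x - 5)^2(x + 4)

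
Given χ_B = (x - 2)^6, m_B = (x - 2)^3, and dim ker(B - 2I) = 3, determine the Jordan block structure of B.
λ = 2: algebraic multiplicity 6 (exponent in χ_B), largest block size 3 (exponent in m_B), 3 blocks (geometric multiplicity). These force block sizes [3, 2, 1].

Jordan blocks: (2, 3), (2, 2), (2, 1)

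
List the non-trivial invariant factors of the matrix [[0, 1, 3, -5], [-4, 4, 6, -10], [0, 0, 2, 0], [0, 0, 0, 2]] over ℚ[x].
x - 2, x - 2, (x - 2)^2

The Jordan structure of A has elementary divisors (x - 2)^2, (x - 2), (x - 2). Arranging the block sizes at each eigenvalue in decreasing order and taking row products gives the invariant factors.

Invariant factors (smallest first, each dividing the next): x - 2, x - 2, (x - 2)^2.

Check: the last factor (x - 2)^2 is the minimal polynomial, and the product (x - 2)^4 is the characteristic polynomial.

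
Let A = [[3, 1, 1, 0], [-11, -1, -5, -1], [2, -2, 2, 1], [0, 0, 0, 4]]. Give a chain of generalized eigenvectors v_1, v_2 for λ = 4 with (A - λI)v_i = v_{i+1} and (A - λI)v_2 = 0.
v_1 = [[0, 0, 0, 1]]^T, v_2 = [[0, -1, 1, 0]]^T

We seek v_1 ∈ ker((A - 4I)^2) \ ker(A - 4I), then set v_{i+1} = (A - 4I) v_i.

One such chain is v_1 = [[0, 0, 0, 1]]^T, v_2 = [[0, -1, 1, 0]]^T. Check: (A - 4I) v_2 = [[0, 0, 0, 0]]^T = 0.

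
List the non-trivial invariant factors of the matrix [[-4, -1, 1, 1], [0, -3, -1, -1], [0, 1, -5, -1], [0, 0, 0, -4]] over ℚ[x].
The Jordan structure of A has elementary divisors (x + 4)^2, (x + 4), (x + 4). Arranging the block sizes at each eigenvalue in decreasing order and taking row products gives the invariant factors.

Invariant factors (smallest first, each dividing the next): x + 4, x + 4, (x + 4)^2.

Check: the last factor (x + 4)^2 is the minimal polynomial, and the product (x + 4)^4 is the characteristic polynomial.

x + 4, x + 4, (x + 4)^2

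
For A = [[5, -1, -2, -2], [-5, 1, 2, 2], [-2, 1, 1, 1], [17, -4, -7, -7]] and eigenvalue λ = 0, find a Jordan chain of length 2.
We seek v_1 ∈ ker(A^2) \ ker(A), then set v_{i+1} = A v_i.

One such chain is v_1 = [[0, 3, -4, 2]]^T, v_2 = [[1, -1, 1, 2]]^T. Check: A v_2 = [[0, 0, 0, 0]]^T = 0.

v_1 = [[0, 3, -4, 2]]^T, v_2 = [[1, -1, 1, 2]]^T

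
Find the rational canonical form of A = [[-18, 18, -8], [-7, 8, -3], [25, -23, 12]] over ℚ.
The invariant factors of A (the non-unit diagonal entries of the Smith normal form of xI - A over ℚ[x]) are (x - 3)(x^2 + x - 4), each dividing the next. The characteristic polynomial is their product, (x - 3)(x^2 + x - 4).

The rational canonical form is the block-diagonal matrix of companion matrices C(f_i):
R = [[0, 0, -12], [1, 0, 7], [0, 1, 2]].

Note the characteristic polynomial does not split into linear factors over ℚ, so A has no Jordan form over ℚ; the rational canonical form exists over any field.

R = [[0, 0, -12], [1, 0, 7], [0, 1, 2]]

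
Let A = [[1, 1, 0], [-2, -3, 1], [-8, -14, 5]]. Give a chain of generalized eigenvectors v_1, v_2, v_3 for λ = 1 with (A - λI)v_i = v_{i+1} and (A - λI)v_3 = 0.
v_1 = [[0, 0, 1]]^T, v_2 = [[0, 1, 4]]^T, v_3 = [[1, 0, 2]]^T

We seek v_1 ∈ ker((A - I)^3) \ ker((A - I)^2), then set v_{i+1} = (A - I) v_i.

One such chain is v_1 = [[0, 0, 1]]^T, v_2 = [[0, 1, 4]]^T, v_3 = [[1, 0, 2]]^T. Check: (A - I) v_3 = [[0, 0, 0]]^T = 0.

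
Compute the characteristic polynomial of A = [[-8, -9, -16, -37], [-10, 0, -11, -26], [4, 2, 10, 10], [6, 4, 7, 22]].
χ_A(x) = (x - 6)^4

xI - A = [[x + 8, 9, 16, 37], [10, x, 11, 26], [-4, -2, x - 10, -10], [-6, -4, -7, x - 22]].

Expanding det(xI - A) along the first row:
det(xI - A) = + (x + 8)·det([[x, 11, 26], [-2, x - 10, -10], [-4, -7, x - 22]]) - (9)·det([[10, 11, 26], [-4, x - 10, -10], [-6, -7, x - 22]]) + (16)·det([[10, x, 26], [-4, -2, -10], [-6, -4, x - 22]]) - (37)·det([[10, x, 11], [-4, -2, x - 10], [-6, -4, -7]]).

Evaluating gives χ_A(x) = x^4 - 24x^3 + 216x^2 - 864x + 1296 = (x - 6)^4.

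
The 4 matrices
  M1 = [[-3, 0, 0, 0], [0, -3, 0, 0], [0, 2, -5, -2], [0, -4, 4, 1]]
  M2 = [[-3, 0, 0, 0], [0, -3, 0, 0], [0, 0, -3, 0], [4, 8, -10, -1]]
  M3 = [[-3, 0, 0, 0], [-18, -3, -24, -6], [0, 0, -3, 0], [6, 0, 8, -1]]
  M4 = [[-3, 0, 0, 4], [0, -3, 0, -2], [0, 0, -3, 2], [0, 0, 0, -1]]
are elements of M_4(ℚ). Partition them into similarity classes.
Characteristic polynomials: χ_{M1} = (x + 1)(x + 3)^3, χ_{M2} = (x + 1)(x + 3)^3, χ_{M3} = (x + 1)(x + 3)^3, χ_{M4} = (x + 1)(x + 3)^3.

{M1, M2, M3, M4}: invariant factors x + 3, x + 3, (x + 1)(x + 3).

Matrices are similar if and only if their invariant-factor lists agree; the partition into similarity classes is {M1, M2, M3, M4}.

1 class: {M1, M2, M3, M4}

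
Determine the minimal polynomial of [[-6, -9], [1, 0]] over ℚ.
The characteristic polynomial factors as (x + 3)^2. The minimal polynomial is ∏(x - λ)^{k_λ} where k_λ is the size of the largest Jordan block at λ.

For λ = -3: rank(A + 3I) = 1, and the largest Jordan block has size 2 (the smallest k with rank((A + 3I)^k) = rank((A + 3I)^(k+1))).

So m_A(x) = (x + 3)^2.

m_A(x) = (x + 3)^2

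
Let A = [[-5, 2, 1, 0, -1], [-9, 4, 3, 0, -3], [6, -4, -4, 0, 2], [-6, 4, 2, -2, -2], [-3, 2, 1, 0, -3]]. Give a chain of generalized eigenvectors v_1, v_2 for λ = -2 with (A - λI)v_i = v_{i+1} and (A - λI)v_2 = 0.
v_1 = [[0, 3, -5, 2, 0]]^T, v_2 = [[1, 3, -2, 2, 1]]^T

We seek v_1 ∈ ker((A + 2I)^2) \ ker(A + 2I), then set v_{i+1} = (A + 2I) v_i.

One such chain is v_1 = [[0, 3, -5, 2, 0]]^T, v_2 = [[1, 3, -2, 2, 1]]^T. Check: (A + 2I) v_2 = [[0, 0, 0, 0, 0]]^T = 0.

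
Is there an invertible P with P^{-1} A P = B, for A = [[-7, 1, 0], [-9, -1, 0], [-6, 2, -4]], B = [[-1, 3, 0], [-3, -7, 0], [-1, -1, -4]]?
Two matrices over a field are similar if and only if they have the same invariant factors.

Both A and B have characteristic polynomial (x + 4)^3 and minimal polynomial (x + 4)^2. Computing further, both have invariant factors x + 4, (x + 4)^2. Hence A and B are similar.

Yes.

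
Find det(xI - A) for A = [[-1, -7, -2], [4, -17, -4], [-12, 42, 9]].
xI - A = [[x + 1, 7, 2], [-4, x + 17, 4], [12, -42, x - 9]].

Expanding det(xI - A) along the first row:
det(xI - A) = + (x + 1)·det([[x + 17, 4], [-42, x - 9]]) - (7)·det([[-4, 4], [12, x - 9]]) + (2)·det([[-4, x + 17], [12, -42]]).

Evaluating gives χ_A(x) = x^3 + 9x^2 + 27x + 27 = (x + 3)^3.

χ_A(x) = (x + 3)^3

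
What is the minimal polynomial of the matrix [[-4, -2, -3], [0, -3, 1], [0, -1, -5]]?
The characteristic polynomial factors as (x + 4)^3. The minimal polynomial is ∏(x - λ)^{k_λ} where k_λ is the size of the largest Jordan block at λ.

For λ = -4: rank(A + 4I) = 2, and the largest Jordan block has size 3 (the smallest k with rank((A + 4I)^k) = rank((A + 4I)^(k+1))).

So m_A(x) = (x + 4)^3.

m_A(x) = (x + 4)^3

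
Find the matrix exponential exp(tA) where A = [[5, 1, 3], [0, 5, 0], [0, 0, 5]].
A has Jordan form J = [[5, 1, 0], [0, 5, 0], [0, 0, 5]] with A = PJP^{-1}, so e^{tA} = P e^{tJ} P^{-1}.

For a Jordan block J_k(λ), e^{tJ_k(λ)} = e^{λt} · (I + tN + t^2 N^2/2! + ... + t^{k-1} N^{k-1}/(k-1)!) where N is the nilpotent superdiagonal part.

Assembling the blocks and conjugating back gives the entries of e^{tA} as shown above.

e^{tA} = [[e^{5*t}, t*e^{5*t}, 3*t*e^{5*t}], [0, e^{5*t}, 0], [0, 0, e^{5*t}]]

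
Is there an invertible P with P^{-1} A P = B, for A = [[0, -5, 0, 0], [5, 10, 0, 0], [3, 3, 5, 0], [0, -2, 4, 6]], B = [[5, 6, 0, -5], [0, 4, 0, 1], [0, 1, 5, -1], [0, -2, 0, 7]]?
Yes.

Two matrices over a field are similar if and only if they have the same invariant factors.

Both A and B have characteristic polynomial (x - 6)(x - 5)^3 and minimal polynomial (x - 6)(x - 5)^2. Computing further, both have invariant factors x - 5, (x - 6)(x - 5)^2. Hence A and B are similar.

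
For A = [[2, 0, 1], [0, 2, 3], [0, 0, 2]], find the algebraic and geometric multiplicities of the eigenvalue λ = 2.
The characteristic polynomial is (x - 2)^3, so the factor x - 2 appears with exponent 3: the algebraic multiplicity is 3.

rank(A - 2I) = 1, so the eigenspace has dimension 3 - 1 = 2: the geometric multiplicity is 2.

Since 2 < 3, A is not diagonalizable.

algebraic multiplicity 3, geometric multiplicity 2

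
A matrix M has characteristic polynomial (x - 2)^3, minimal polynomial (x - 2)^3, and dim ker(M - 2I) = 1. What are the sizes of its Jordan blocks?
Jordan blocks: (2, 3)

λ = 2: algebraic multiplicity 3 (exponent in χ_M), largest block size 3 (exponent in m_M), 1 block (geometric multiplicity). This forces block sizes [3].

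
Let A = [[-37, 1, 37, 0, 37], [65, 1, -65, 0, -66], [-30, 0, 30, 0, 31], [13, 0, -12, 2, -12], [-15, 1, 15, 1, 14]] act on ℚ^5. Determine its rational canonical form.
The invariant factors of A (the non-unit diagonal entries of the Smith normal form of xI - A over ℚ[x]) are (x - 6)(x - 4)(x^3 + 4x + 3), each dividing the next. The characteristic polynomial is their product, (x - 6)(x - 4)(x^3 + 4x + 3).

The rational canonical form is the block-diagonal matrix of companion matrices C(f_i):
R = [[0, 0, 0, 0, -72], [1, 0, 0, 0, -66], [0, 1, 0, 0, 37], [0, 0, 1, 0, -28], [0, 0, 0, 1, 10]].

Note the characteristic polynomial does not split into linear factors over ℚ, so A has no Jordan form over ℚ; the rational canonical form exists over any field.

R = [[0, 0, 0, 0, -72], [1, 0, 0, 0, -66], [0, 1, 0, 0, 37], [0, 0, 1, 0, -28], [0, 0, 0, 1, 10]]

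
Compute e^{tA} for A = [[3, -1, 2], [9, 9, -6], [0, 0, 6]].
A has Jordan form J = [[6, 1, 0], [0, 6, 0], [0, 0, 6]] with A = PJP^{-1}, so e^{tA} = P e^{tJ} P^{-1}.

For a Jordan block J_k(λ), e^{tJ_k(λ)} = e^{λt} · (I + tN + t^2 N^2/2! + ... + t^{k-1} N^{k-1}/(k-1)!) where N is the nilpotent superdiagonal part.

Assembling the blocks and conjugating back gives the entries of e^{tA} as shown above.

e^{tA} = [[(1 - 3*t)*e^{6*t}, -t*e^{6*t}, 2*t*e^{6*t}], [9*t*e^{6*t}, (3*t + 1)*e^{6*t}, -6*t*e^{6*t}], [0, 0, e^{6*t}]]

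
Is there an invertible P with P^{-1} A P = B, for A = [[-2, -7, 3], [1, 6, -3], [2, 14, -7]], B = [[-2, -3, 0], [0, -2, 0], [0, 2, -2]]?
No.

trace(A) = -3 but trace(B) = -6. The trace is a similarity invariant, so A and B are not similar.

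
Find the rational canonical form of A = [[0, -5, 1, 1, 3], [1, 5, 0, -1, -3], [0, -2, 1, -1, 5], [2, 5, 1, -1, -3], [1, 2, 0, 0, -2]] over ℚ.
R = [[0, 0, 0, 0, 0], [1, 0, 0, 0, -3], [0, 1, 0, 0, 4], [0, 0, 1, 0, -1], [0, 0, 0, 1, 3]]

The invariant factors of A (the non-unit diagonal entries of the Smith normal form of xI - A over ℚ[x]) are x(x - 3)(x^3 + x - 1), each dividing the next. The characteristic polynomial is their product, x(x - 3)(x^3 + x - 1).

The rational canonical form is the block-diagonal matrix of companion matrices C(f_i):
R = [[0, 0, 0, 0, 0], [1, 0, 0, 0, -3], [0, 1, 0, 0, 4], [0, 0, 1, 0, -1], [0, 0, 0, 1, 3]].

Note the characteristic polynomial does not split into linear factors over ℚ, so A has no Jordan form over ℚ; the rational canonical form exists over any field.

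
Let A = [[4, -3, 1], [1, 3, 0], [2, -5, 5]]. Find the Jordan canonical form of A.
The characteristic polynomial is det(xI - A) = (x - 4)^3, so the eigenvalues are 4 (algebraic multiplicity 3).

For λ = 4: rank(A - 4I) = 2, rank((A - 4I)^2) = 1, rank((A - 4I)^3) = 0. The eigenspace has dimension 3 - 2 = 1, so there is 1 Jordan block; the rank sequence gives block sizes [3].

Assembling the blocks gives the Jordan form J above.

J = [[4, 1, 0], [0, 4, 1], [0, 0, 4]]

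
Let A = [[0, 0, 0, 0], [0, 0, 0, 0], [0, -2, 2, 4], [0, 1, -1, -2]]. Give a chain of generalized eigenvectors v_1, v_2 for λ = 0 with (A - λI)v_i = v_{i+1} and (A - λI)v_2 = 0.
v_1 = [[-1, 0, 1, -1]]^T, v_2 = [[0, 0, -2, 1]]^T

We seek v_1 ∈ ker(A^2) \ ker(A), then set v_{i+1} = A v_i.

One such chain is v_1 = [[-1, 0, 1, -1]]^T, v_2 = [[0, 0, -2, 1]]^T. Check: A v_2 = [[0, 0, 0, 0]]^T = 0.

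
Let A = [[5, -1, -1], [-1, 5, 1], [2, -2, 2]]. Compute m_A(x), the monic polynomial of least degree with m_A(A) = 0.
m_A(x) = (x - 4)^2

The characteristic polynomial factors as (x - 4)^3. The minimal polynomial is ∏(x - λ)^{k_λ} where k_λ is the size of the largest Jordan block at λ.

For λ = 4: rank(A - 4I) = 1, and the largest Jordan block has size 2 (the smallest k with rank((A - 4I)^k) = rank((A - 4I)^(k+1))).

So m_A(x) = (x - 4)^2.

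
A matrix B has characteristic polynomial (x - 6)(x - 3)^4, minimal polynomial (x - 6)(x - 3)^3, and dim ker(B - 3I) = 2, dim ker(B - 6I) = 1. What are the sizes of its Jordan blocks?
λ = 3: algebraic multiplicity 4 (exponent in χ_B), largest block size 3 (exponent in m_B), 2 blocks (geometric multiplicity). These force block sizes [3, 1].
λ = 6: algebraic multiplicity 1 (exponent in χ_B), largest block size 1 (exponent in m_B), 1 block (geometric multiplicity). This forces block sizes [1].

Jordan blocks: (3, 3), (3, 1), (6, 1)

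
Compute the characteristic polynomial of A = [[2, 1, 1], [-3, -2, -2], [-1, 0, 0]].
xI - A = [[x - 2, -1, -1], [3, x + 2, 2], [1, 0, x]].

Expanding det(xI - A) along the first row:
det(xI - A) = + (x - 2)·det([[x + 2, 2], [0, x]]) - (-1)·det([[3, 2], [1, x]]) + (-1)·det([[3, x + 2], [1, 0]]).

Evaluating gives χ_A(x) = x^3.

χ_A(x) = x^3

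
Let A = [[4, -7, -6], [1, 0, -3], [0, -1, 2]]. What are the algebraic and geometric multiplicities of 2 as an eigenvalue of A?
algebraic multiplicity 3, geometric multiplicity 1

The characteristic polynomial is (x - 2)^3, so the factor x - 2 appears with exponent 3: the algebraic multiplicity is 3.

rank(A - 2I) = 2, so the eigenspace has dimension 3 - 2 = 1: the geometric multiplicity is 1.

Since 1 < 3, A is not diagonalizable.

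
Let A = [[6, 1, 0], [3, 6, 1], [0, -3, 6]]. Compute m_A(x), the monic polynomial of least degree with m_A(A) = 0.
m_A(x) = (x - 6)^3

The characteristic polynomial factors as (x - 6)^3. The minimal polynomial is ∏(x - λ)^{k_λ} where k_λ is the size of the largest Jordan block at λ.

For λ = 6: rank(A - 6I) = 2, and the largest Jordan block has size 3 (the smallest k with rank((A - 6I)^k) = rank((A - 6I)^(k+1))).

So m_A(x) = (x - 6)^3.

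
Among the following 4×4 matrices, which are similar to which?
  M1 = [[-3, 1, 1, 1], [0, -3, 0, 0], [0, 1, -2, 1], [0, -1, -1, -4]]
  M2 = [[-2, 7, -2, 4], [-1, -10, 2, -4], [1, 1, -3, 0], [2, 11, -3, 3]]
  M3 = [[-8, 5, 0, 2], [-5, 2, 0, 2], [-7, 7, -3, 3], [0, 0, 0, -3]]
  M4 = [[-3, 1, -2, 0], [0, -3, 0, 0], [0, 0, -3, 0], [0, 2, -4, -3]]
Characteristic polynomials: χ_{M1} = (x + 3)^4, χ_{M2} = (x + 3)^4, χ_{M3} = (x + 3)^4, χ_{M4} = (x + 3)^4.

{M1, M4}: invariant factors x + 3, x + 3, (x + 3)^2.

{M2, M3}: invariant factors (x + 3)^2, (x + 3)^2.

Matrices are similar if and only if their invariant-factor lists agree; the partition into similarity classes is {M1, M4}, {M2, M3}.

2 classes: {M1, M4}, {M2, M3}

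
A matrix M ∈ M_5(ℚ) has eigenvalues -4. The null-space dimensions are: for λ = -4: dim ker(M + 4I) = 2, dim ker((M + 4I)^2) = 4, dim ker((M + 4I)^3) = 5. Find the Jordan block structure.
λ = -4: successive nullity increments [2, 2, 1] count blocks of size ≥ k; block sizes are [3, 2].

Jordan blocks: (-4, 3), (-4, 2)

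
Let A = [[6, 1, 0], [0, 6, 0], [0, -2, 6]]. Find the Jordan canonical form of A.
J = [[6, 1, 0], [0, 6, 0], [0, 0, 6]]

The characteristic polynomial is det(xI - A) = (x - 6)^3, so the eigenvalues are 6 (algebraic multiplicity 3).

For λ = 6: rank(A - 6I) = 1, rank((A - 6I)^2) = 0. The eigenspace has dimension 3 - 1 = 2, so there are 2 Jordan blocks; the rank sequence gives block sizes [2, 1].

Assembling the blocks gives the Jordan form J above.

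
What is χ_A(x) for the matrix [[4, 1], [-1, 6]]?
xI - A = [[x - 4, -1], [1, x - 6]].

Expanding det(xI - A) along the first row:
det(xI - A) = + (x - 4)·det([[x - 6]]) - (-1)·det([[1]]).

Evaluating gives χ_A(x) = x^2 - 10x + 25 = (x - 5)^2.

χ_A(x) = (x - 5)^2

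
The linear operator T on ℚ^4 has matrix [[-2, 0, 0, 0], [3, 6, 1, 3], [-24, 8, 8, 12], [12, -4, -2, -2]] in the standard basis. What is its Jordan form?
J = [[-2, 0, 0, 0], [0, 4, 1, 0], [0, 0, 4, 0], [0, 0, 0, 4]]

The characteristic polynomial is det(xI - A) = (x - 4)^3(x + 2), so the eigenvalues are -2 (algebraic multiplicity 1), 4 (algebraic multiplicity 3).

For λ = -2: algebraic multiplicity 1 gives one 1×1 block.

For λ = 4: rank(A - 4I) = 2, rank((A - 4I)^2) = 1. The eigenspace has dimension 4 - 2 = 2, so there are 2 Jordan blocks; the rank sequence gives block sizes [2, 1].

Assembling the blocks gives the Jordan form J above.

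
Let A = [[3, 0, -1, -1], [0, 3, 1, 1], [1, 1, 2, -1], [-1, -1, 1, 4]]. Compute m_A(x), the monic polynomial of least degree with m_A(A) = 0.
m_A(x) = (x - 3)^2

The characteristic polynomial factors as (x - 3)^4. The minimal polynomial is ∏(x - λ)^{k_λ} where k_λ is the size of the largest Jordan block at λ.

For λ = 3: rank(A - 3I) = 2, and the largest Jordan block has size 2 (the smallest k with rank((A - 3I)^k) = rank((A - 3I)^(k+1))).

So m_A(x) = (x - 3)^2.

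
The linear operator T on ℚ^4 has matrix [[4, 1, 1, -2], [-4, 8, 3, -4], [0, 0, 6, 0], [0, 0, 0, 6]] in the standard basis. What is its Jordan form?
J = [[6, 1, 0, 0], [0, 6, 1, 0], [0, 0, 6, 0], [0, 0, 0, 6]]

The characteristic polynomial is det(xI - A) = (x - 6)^4, so the eigenvalues are 6 (algebraic multiplicity 4).

For λ = 6: rank(A - 6I) = 2, rank((A - 6I)^2) = 1, rank((A - 6I)^3) = 0. The eigenspace has dimension 4 - 2 = 2, so there are 2 Jordan blocks; the rank sequence gives block sizes [3, 1].

Assembling the blocks gives the Jordan form J above.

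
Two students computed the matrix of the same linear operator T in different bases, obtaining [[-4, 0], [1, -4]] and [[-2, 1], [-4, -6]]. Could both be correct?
Yes.

Two matrices over a field are similar if and only if they have the same invariant factors.

Both A and B have characteristic polynomial (x + 4)^2 and minimal polynomial (x + 4)^2. Computing further, both have invariant factors (x + 4)^2. Hence A and B are similar.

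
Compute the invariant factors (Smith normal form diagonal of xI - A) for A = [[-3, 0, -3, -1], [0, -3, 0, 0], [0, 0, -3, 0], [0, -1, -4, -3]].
The Jordan structure of A has elementary divisors (x + 3)^3, (x + 3). Arranging the block sizes at each eigenvalue in decreasing order and taking row products gives the invariant factors.

Invariant factors (smallest first, each dividing the next): x + 3, (x + 3)^3.

Check: the last factor (x + 3)^3 is the minimal polynomial, and the product (x + 3)^4 is the characteristic polynomial.

x + 3, (x + 3)^3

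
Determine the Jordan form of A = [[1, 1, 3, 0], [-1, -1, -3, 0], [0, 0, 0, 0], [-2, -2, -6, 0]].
J = [[0, 1, 0, 0], [0, 0, 0, 0], [0, 0, 0, 0], [0, 0, 0, 0]]

The characteristic polynomial is det(xI - A) = x^4, so the eigenvalues are 0 (algebraic multiplicity 4).

For λ = 0: rank(A) = 1, rank(A^2) = 0. The eigenspace has dimension 4 - 1 = 3, so there are 3 Jordan blocks; the rank sequence gives block sizes [2, 1, 1].

Assembling the blocks gives the Jordan form J above.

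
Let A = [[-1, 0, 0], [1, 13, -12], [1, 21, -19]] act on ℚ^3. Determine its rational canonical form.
The invariant factors of A (the non-unit diagonal entries of the Smith normal form of xI - A over ℚ[x]) are (x + 1)^2(x + 5), each dividing the next. The characteristic polynomial is their product, (x + 1)^2(x + 5).

The rational canonical form is the block-diagonal matrix of companion matrices C(f_i):
R = [[0, 0, -5], [1, 0, -11], [0, 1, -7]].

R = [[0, 0, -5], [1, 0, -11], [0, 1, -7]]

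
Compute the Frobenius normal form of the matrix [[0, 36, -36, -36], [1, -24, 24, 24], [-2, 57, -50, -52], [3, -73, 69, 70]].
The invariant factors of A (the non-unit diagonal entries of the Smith normal form of xI - A over ℚ[x]) are (x^2 + 2x - 6)^2, each dividing the next. The characteristic polynomial is their product, (x^2 + 2x - 6)^2.

The rational canonical form is the block-diagonal matrix of companion matrices C(f_i):
R = [[0, 0, 0, -36], [1, 0, 0, 24], [0, 1, 0, 8], [0, 0, 1, -4]].

Note the characteristic polynomial does not split into linear factors over ℚ, so A has no Jordan form over ℚ; the rational canonical form exists over any field.

R = [[0, 0, 0, -36], [1, 0, 0, 24], [0, 1, 0, 8], [0, 0, 1, -4]]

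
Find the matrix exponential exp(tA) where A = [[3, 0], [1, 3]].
A has Jordan form J = [[3, 1], [0, 3]] with A = PJP^{-1}, so e^{tA} = P e^{tJ} P^{-1}.

For a Jordan block J_k(λ), e^{tJ_k(λ)} = e^{λt} · (I + tN + t^2 N^2/2! + ... + t^{k-1} N^{k-1}/(k-1)!) where N is the nilpotent superdiagonal part.

Assembling the blocks and conjugating back gives the entries of e^{tA} as shown above.

e^{tA} = [[e^{3*t}, 0], [t*e^{3*t}, e^{3*t}]]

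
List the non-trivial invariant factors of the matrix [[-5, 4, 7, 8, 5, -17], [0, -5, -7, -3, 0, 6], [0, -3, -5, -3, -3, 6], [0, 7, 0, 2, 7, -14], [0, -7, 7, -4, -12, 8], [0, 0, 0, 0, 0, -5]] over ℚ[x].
x + 5, (x + 5)^2, (x + 5)^3

The Jordan structure of A has elementary divisors (x + 5)^3, (x + 5)^2, (x + 5). Arranging the block sizes at each eigenvalue in decreasing order and taking row products gives the invariant factors.

Invariant factors (smallest first, each dividing the next): x + 5, (x + 5)^2, (x + 5)^3.

Check: the last factor (x + 5)^3 is the minimal polynomial, and the product (x + 5)^6 is the characteristic polynomial.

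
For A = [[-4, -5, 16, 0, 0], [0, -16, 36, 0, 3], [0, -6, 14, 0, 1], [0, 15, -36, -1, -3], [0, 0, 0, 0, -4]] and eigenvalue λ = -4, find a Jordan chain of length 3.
v_1 = [[0, 0, 0, 0, 1]]^T, v_2 = [[0, 3, 1, -3, 0]]^T, v_3 = [[1, 0, 0, 0, 0]]^T

We seek v_1 ∈ ker((A + 4I)^3) \ ker((A + 4I)^2), then set v_{i+1} = (A + 4I) v_i.

One such chain is v_1 = [[0, 0, 0, 0, 1]]^T, v_2 = [[0, 3, 1, -3, 0]]^T, v_3 = [[1, 0, 0, 0, 0]]^T. Check: (A + 4I) v_3 = [[0, 0, 0, 0, 0]]^T = 0.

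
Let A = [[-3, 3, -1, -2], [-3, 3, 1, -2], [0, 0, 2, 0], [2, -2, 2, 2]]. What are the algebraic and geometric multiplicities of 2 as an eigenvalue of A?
algebraic multiplicity 2, geometric multiplicity 2

The characteristic polynomial is x^2(x - 2)^2, so the factor x - 2 appears with exponent 2: the algebraic multiplicity is 2.

rank(A - 2I) = 2, so the eigenspace has dimension 4 - 2 = 2: the geometric multiplicity is 2.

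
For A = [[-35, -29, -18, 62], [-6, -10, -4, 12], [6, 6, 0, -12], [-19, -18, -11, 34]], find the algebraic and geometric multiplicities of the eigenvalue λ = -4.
The characteristic polynomial is x(x + 3)(x + 4)^2, so the factor x + 4 appears with exponent 2: the algebraic multiplicity is 2.

rank(A + 4I) = 3, so the eigenspace has dimension 4 - 3 = 1: the geometric multiplicity is 1.

Since 1 < 2, A is not diagonalizable.

algebraic multiplicity 2, geometric multiplicity 1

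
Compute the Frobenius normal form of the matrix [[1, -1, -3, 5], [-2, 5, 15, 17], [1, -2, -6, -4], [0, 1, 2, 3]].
R = [[0, 0, 0, 0], [1, 0, 0, 5], [0, 1, 0, 9], [0, 0, 1, 3]]

The invariant factors of A (the non-unit diagonal entries of the Smith normal form of xI - A over ℚ[x]) are x(x - 5)(x + 1)^2, each dividing the next. The characteristic polynomial is their product, x(x - 5)(x + 1)^2.

The rational canonical form is the block-diagonal matrix of companion matrices C(f_i):
R = [[0, 0, 0, 0], [1, 0, 0, 5], [0, 1, 0, 9], [0, 0, 1, 3]].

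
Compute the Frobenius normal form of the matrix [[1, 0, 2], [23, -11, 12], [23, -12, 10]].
The invariant factors of A (the non-unit diagonal entries of the Smith normal form of xI - A over ℚ[x]) are (x - 3)(x - 1)(x + 4), each dividing the next. The characteristic polynomial is their product, (x - 3)(x - 1)(x + 4).

The rational canonical form is the block-diagonal matrix of companion matrices C(f_i):
R = [[0, 0, -12], [1, 0, 13], [0, 1, 0]].

R = [[0, 0, -12], [1, 0, 13], [0, 1, 0]]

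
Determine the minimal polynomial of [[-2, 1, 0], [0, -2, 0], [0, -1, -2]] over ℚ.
The characteristic polynomial factors as (x + 2)^3. The minimal polynomial is ∏(x - λ)^{k_λ} where k_λ is the size of the largest Jordan block at λ.

For λ = -2: rank(A + 2I) = 1, and the largest Jordan block has size 2 (the smallest k with rank((A + 2I)^k) = rank((A + 2I)^(k+1))).

So m_A(x) = (x + 2)^2.

m_A(x) = (x + 2)^2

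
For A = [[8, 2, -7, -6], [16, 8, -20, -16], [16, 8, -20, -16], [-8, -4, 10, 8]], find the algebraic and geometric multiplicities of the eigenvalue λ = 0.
The characteristic polynomial is x^3(x - 4), so the factor x appears with exponent 3: the algebraic multiplicity is 3.

rank(A) = 2, so the eigenspace has dimension 4 - 2 = 2: the geometric multiplicity is 2.

Since 2 < 3, A is not diagonalizable.

algebraic multiplicity 3, geometric multiplicity 2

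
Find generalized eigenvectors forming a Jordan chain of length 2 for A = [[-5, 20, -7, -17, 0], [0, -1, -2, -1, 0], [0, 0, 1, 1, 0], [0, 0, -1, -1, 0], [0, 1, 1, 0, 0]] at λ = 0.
We seek v_1 ∈ ker(A^2) \ ker(A), then set v_{i+1} = A v_i.

One such chain is v_1 = [[-3, 0, 0, 1, 1]]^T, v_2 = [[-2, -1, 1, -1, 0]]^T. Check: A v_2 = [[0, 0, 0, 0, 0]]^T = 0.

v_1 = [[-3, 0, 0, 1, 1]]^T, v_2 = [[-2, -1, 1, -1, 0]]^T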